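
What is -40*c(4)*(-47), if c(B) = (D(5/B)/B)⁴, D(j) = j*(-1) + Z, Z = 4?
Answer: 3440635/8192 ≈ 420.00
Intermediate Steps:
D(j) = 4 - j (D(j) = j*(-1) + 4 = -j + 4 = 4 - j)
c(B) = (4 - 5/B)⁴/B⁴ (c(B) = ((4 - 5/B)/B)⁴ = (4 - 5/B)⁴/B⁴)
-40*c(4)*(-47) = -40*(-5 + 4*4)⁴/4⁸*(-47) = -5*(-5 + 16)⁴/8192*(-47) = -5*11⁴/8192*(-47) = -5*14641/8192*(-47) = -40*14641/65536*(-47) = -73205/8192*(-47) = 3440635/8192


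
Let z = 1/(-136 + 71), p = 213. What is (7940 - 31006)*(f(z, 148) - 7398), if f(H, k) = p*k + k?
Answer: -559904084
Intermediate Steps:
z = -1/65 (z = 1/(-65) = -1/65 ≈ -0.015385)
f(H, k) = 214*k (f(H, k) = 213*k + k = 214*k)
(7940 - 31006)*(f(z, 148) - 7398) = (7940 - 31006)*(214*148 - 7398) = -23066*(31672 - 7398) = -23066*24274 = -559904084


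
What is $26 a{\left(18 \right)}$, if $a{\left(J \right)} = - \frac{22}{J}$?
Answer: $- \frac{286}{9} \approx -31.778$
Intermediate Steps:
$26 a{\left(18 \right)} = 26 \left(- \frac{22}{18}\right) = 26 \left(\left(-22\right) \frac{1}{18}\right) = 26 \left(- \frac{11}{9}\right) = - \frac{286}{9}$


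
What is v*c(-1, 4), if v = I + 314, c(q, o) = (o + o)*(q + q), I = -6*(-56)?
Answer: -10400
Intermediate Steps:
I = 336
c(q, o) = 4*o*q (c(q, o) = (2*o)*(2*q) = 4*o*q)
v = 650 (v = 336 + 314 = 650)
v*c(-1, 4) = 650*(4*4*(-1)) = 650*(-16) = -10400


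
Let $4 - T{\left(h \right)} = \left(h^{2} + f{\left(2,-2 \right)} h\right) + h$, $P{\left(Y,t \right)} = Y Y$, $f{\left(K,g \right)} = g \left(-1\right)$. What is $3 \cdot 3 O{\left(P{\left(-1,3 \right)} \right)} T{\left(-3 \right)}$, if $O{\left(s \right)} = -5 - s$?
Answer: $-216$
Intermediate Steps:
$f{\left(K,g \right)} = - g$
$P{\left(Y,t \right)} = Y^{2}$
$T{\left(h \right)} = 4 - h^{2} - 3 h$ ($T{\left(h \right)} = 4 - \left(\left(h^{2} + \left(-1\right) \left(-2\right) h\right) + h\right) = 4 - \left(\left(h^{2} + 2 h\right) + h\right) = 4 - \left(h^{2} + 3 h\right) = 4 - h^{2} - 3 h$)
$3 \cdot 3 O{\left(P{\left(-1,3 \right)} \right)} T{\left(-3 \right)} = 3 \cdot 3 \left(-5 - \left(-1\right)^{2}\right) \left(4 - \left(-3\right)^{2} - -9\right) = 9 \left(-5 - 1\right) \left(4 - 9 + 9\right) = 9 \left(-6\right) 4 = \left(-54\right) 4 = -216$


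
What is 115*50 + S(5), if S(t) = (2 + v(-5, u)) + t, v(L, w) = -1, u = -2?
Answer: 5756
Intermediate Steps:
S(t) = 1 + t (S(t) = (2 - 1) + t = 1 + t)
115*50 + S(5) = 115*50 + (1 + 5) = 5750 + 6 = 5756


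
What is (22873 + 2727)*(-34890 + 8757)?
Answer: -669004800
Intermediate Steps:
(22873 + 2727)*(-34890 + 8757) = 25600*(-26133) = -669004800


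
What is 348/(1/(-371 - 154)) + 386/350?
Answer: -31972307/175 ≈ -1.8270e+5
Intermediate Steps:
348/(1/(-371 - 154)) + 386/350 = 348/(1/(-525)) + 386*(1/350) = 348/(-1/525) + 193/175 = 348*(-525) + 193/175 = -182700 + 193/175 = -31972307/175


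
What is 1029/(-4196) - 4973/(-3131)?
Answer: 17644909/13137676 ≈ 1.3431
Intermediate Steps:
1029/(-4196) - 4973/(-3131) = 1029*(-1/4196) - 4973*(-1/3131) = -1029/4196 + 4973/3131 = 17644909/13137676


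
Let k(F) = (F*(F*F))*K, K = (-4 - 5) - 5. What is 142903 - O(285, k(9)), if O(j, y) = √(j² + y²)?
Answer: 142903 - 3*√11582629 ≈ 1.3269e+5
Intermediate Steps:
K = -14 (K = -9 - 5 = -14)
k(F) = -14*F³ (k(F) = (F*(F*F))*(-14) = (F*F²)*(-14) = F³*(-14) = -14*F³)
142903 - O(285, k(9)) = 142903 - √(285² + (-14*9³)²) = 142903 - √(81225 + (-14*729)²) = 142903 - √(81225 + (-10206)²) = 142903 - √(81225 + 104162436) = 142903 - √104243661 = 142903 - 3*√11582629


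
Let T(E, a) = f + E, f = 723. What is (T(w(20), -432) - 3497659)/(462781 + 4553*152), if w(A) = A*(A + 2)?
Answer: -3496496/1154837 ≈ -3.0277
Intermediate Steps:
w(A) = A*(2 + A)
T(E, a) = 723 + E
(T(w(20), -432) - 3497659)/(462781 + 4553*152) = ((723 + 20*(2 + 20)) - 3497659)/(462781 + 4553*152) = ((723 + 20*22) - 3497659)/(462781 + 692056) = ((723 + 440) - 3497659)/1154837 = (1163 - 3497659)*(1/1154837) = -3496496*1/1154837 = -3496496/1154837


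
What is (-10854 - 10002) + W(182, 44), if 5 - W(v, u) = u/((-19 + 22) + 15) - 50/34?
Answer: -3190352/153 ≈ -20852.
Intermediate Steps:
W(v, u) = 110/17 - u/18 (W(v, u) = 5 - (u/((-19 + 22) + 15) - 50/34) = 5 - (u/(3 + 15) - 50*1/34) = 5 - (u/18 - 25/17) = 5 - (-25/17 + u/18) = 5 + (25/17 - u/18) = 110/17 - u/18)
(-10854 - 10002) + W(182, 44) = (-10854 - 10002) + (110/17 - 1/18*44) = -20856 + (110/17 - 22/9) = -20856 + 616/153 = -3190352/153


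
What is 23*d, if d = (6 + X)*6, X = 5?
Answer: 1518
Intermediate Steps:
d = 66 (d = (6 + 5)*6 = 11*6 = 66)
23*d = 23*66 = 1518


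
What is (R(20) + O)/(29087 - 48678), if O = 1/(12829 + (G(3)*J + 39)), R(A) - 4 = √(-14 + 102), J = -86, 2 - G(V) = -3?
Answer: -4523/22152078 - 2*√22/19591 ≈ -0.00068301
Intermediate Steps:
G(V) = 5 (G(V) = 2 - 1*(-3) = 2 + 3 = 5)
R(A) = 4 + 2*√22 (R(A) = 4 + √(-14 + 102) = 4 + √88 = 4 + 2*√22)
O = 1/12438 (O = 1/(12829 + (5*(-86) + 39)) = 1/(12829 + (-430 + 39)) = 1/(12829 - 391) = 1/12438 ≈ 8.0399e-5)
(R(20) + O)/(29087 - 48678) = ((4 + 2*√22) + 1/12438)/(29087 - 48678) = (49753/12438 + 2*√22)/(-19591) = (49753/12438 + 2*√22)*(-1/19591) = -4523/22152078 - 2*√22/19591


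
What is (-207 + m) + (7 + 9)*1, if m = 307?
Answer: 116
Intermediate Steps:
(-207 + m) + (7 + 9)*1 = (-207 + 307) + (7 + 9)*1 = 100 + 16*1 = 100 + 16 = 116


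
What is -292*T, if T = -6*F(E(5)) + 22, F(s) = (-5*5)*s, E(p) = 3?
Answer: -137824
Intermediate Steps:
F(s) = -25*s
T = 472 (T = -(-150)*3 + 22 = -6*(-75) + 22 = 450 + 22 = 472)
-292*T = -292*472 = -137824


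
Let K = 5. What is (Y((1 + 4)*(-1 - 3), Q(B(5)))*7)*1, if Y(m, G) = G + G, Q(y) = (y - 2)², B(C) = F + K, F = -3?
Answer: 0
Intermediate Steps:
B(C) = 2 (B(C) = -3 + 5 = 2)
Q(y) = (-2 + y)²
Y(m, G) = 2*G
(Y((1 + 4)*(-1 - 3), Q(B(5)))*7)*1 = ((2*(-2 + 2)²)*7)*1 = ((2*0²)*7)*1 = ((2*0)*7)*1 = (0*7)*1 = 0*1 = 0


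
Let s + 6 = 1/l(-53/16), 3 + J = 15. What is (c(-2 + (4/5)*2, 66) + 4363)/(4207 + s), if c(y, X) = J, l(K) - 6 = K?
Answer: 188125/180659 ≈ 1.0413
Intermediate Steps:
l(K) = 6 + K
J = 12 (J = -3 + 15 = 12)
c(y, X) = 12
s = -242/43 (s = -6 + 1/(6 - 53/16) = -6 + 1/(43/16) = -6 + 16/43 = -242/43 ≈ -5.6279)
(c(-2 + (4/5)*2, 66) + 4363)/(4207 + s) = (12 + 4363)/(4207 - 242/43) = 4375/(180659/43) = 4375*(43/180659) = 188125/180659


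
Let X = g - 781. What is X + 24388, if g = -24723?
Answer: -1116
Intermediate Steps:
X = -25504 (X = -24723 - 781 = -25504)
X + 24388 = -25504 + 24388 = -1116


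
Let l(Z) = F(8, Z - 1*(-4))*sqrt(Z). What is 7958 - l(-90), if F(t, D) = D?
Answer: 7958 + 258*I*sqrt(10) ≈ 7958.0 + 815.87*I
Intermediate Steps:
l(Z) = sqrt(Z)*(4 + Z) (l(Z) = (Z - 1*(-4))*sqrt(Z) = (Z + 4)*sqrt(Z) = (4 + Z)*sqrt(Z) = sqrt(Z)*(4 + Z))
7958 - l(-90) = 7958 - sqrt(-90)*(4 - 90) = 7958 - 3*I*sqrt(10)*(-86) = 7958 - (-258)*I*sqrt(10) = 7958 + 258*I*sqrt(10)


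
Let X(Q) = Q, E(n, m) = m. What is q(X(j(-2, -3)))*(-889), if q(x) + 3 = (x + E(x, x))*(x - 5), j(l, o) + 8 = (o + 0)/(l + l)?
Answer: -1241933/8 ≈ -1.5524e+5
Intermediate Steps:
j(l, o) = -8 + o/(2*l) (j(l, o) = -8 + (o + 0)/(l + l) = -8 + o/((2*l)) = -8 + o*(1/(2*l)) = -8 + o/(2*l))
q(x) = -3 + 2*x*(-5 + x) (q(x) = -3 + (x + x)*(x - 5) = -3 + (2*x)*(-5 + x) = -3 + 2*x*(-5 + x))
q(X(j(-2, -3)))*(-889) = (-3 - 10*(-8 + (½)*(-3)/(-2)) + 2*(-8 + (½)*(-3)/(-2))²)*(-889) = (-3 - 10*(-8 + (½)*(-3)*(-½)) + 2*(-8 + (½)*(-3)*(-½))²)*(-889) = (-3 - 10*(-8 + ¾) + 2*(-8 + ¾)²)*(-889) = (-3 - 10*(-29/4) + 2*(-29/4)²)*(-889) = (-3 + 145/2 + 2*(841/16))*(-889) = (-3 + 145/2 + 841/8)*(-889) = (1397/8)*(-889) = -1241933/8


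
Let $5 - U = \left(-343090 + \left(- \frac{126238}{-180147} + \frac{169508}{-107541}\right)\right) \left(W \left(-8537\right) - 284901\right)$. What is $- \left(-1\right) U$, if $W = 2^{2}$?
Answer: $- \frac{706881158360441337139}{6457729509} \approx -1.0946 \cdot 10^{11}$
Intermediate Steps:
$W = 4$
$U = - \frac{706881158360441337139}{6457729509}$ ($U = 5 - \left(-343090 + \left(- \frac{126238}{-180147} + \frac{169508}{-107541}\right)\right) \left(4 \left(-8537\right) - 284901\right) = 5 - \left(-343090 + \left(\left(-126238\right) \left(- \frac{1}{180147}\right) + 169508 \left(- \frac{1}{107541}\right)\right)\right) \left(-34148 - 284901\right) = 5 - \left(-343090 + \left(\frac{126238}{180147} - \frac{169508}{107541}\right)\right) \left(-319049\right) = 5 - \left(-343090 - \frac{5653532306}{6457729509}\right) \left(-319049\right) = 5 - \left(- \frac{2215588070775116}{6457729509}\right) \left(-319049\right) = 5 - \frac{706881158392729984684}{6457729509} = - \frac{706881158360441337139}{6457729509} \approx -1.0946 \cdot 10^{11}$)
$- \left(-1\right) U = - \frac{\left(-1\right) \left(-706881158360441337139\right)}{6457729509} = \left(-1\right) \frac{706881158360441337139}{6457729509} = - \frac{706881158360441337139}{6457729509}$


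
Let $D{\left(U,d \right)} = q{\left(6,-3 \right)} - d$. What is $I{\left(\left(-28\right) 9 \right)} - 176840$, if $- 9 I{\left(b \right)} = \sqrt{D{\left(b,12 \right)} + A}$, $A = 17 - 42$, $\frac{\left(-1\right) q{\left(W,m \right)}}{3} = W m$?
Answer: $-176840 - \frac{\sqrt{17}}{9} \approx -1.7684 \cdot 10^{5}$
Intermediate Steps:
$q{\left(W,m \right)} = - 3 W m$
$D{\left(U,d \right)} = 54 - d$ ($D{\left(U,d \right)} = \left(-3\right) 6 \left(-3\right) - d = 54 - d$)
$A = -25$ ($A = 17 - 42 = -25$)
$I{\left(b \right)} = - \frac{\sqrt{17}}{9}$ ($I{\left(b \right)} = - \frac{\sqrt{\left(54 - 12\right) - 25}}{9} = - \frac{\sqrt{42 - 25}}{9} = - \frac{\sqrt{17}}{9}$)
$I{\left(\left(-28\right) 9 \right)} - 176840 = - \frac{\sqrt{17}}{9} - 176840 = -176840 - \frac{\sqrt{17}}{9}$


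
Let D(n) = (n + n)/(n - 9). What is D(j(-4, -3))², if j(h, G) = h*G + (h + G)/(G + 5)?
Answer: 1156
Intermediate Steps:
j(h, G) = G*h + (G + h)/(5 + G)
D(n) = 2*n/(-9 + n) (D(n) = (2*n)/(-9 + n) = 2*n/(-9 + n))
D(j(-4, -3))² = (2*((-3 - 4 - 4*(-3)² + 5*(-3)*(-4))/(5 - 3))/(-9 + (-3 - 4 - 4*(-3)² + 5*(-3)*(-4))/(5 - 3)))² = (2*((-3 - 4 - 4*9 + 60)/2)/(-9 + (-3 - 4 - 4*9 + 60)/2))² = (2*((-3 - 4 - 36 + 60)/2)/(-9 + (-3 - 4 - 36 + 60)/2))² = (2*((½)*17)/(-9 + (½)*17))² = (2*(17/2)/(-9 + 17/2))² = (2*(17/2)/(-½))² = (2*(17/2)*(-2))² = (-34)² = 1156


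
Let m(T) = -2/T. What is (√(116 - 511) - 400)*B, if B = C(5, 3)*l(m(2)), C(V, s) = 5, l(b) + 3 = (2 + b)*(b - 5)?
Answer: 18000 - 45*I*√395 ≈ 18000.0 - 894.36*I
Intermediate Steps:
l(b) = -3 + (-5 + b)*(2 + b) (l(b) = -3 + (2 + b)*(b - 5) = -3 + (2 + b)*(-5 + b) = -3 + (-5 + b)*(2 + b))
B = -45 (B = 5*(-13 + (-2/2)² - (-6)/2) = 5*(-13 + (-2*½)² - (-6)/2) = 5*(-13 + (-1)² - 3*(-1)) = 5*(-13 + 1 + 3) = 5*(-9) = -45)
(√(116 - 511) - 400)*B = (√(116 - 511) - 400)*(-45) = (√(-395) - 400)*(-45) = (I*√395 - 400)*(-45) = (-400 + I*√395)*(-45) = 18000 - 45*I*√395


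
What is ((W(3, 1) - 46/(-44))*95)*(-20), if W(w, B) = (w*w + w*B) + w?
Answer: -335350/11 ≈ -30486.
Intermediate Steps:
W(w, B) = w + w**2 + B*w (W(w, B) = (w**2 + B*w) + w = w + w**2 + B*w)
((W(3, 1) - 46/(-44))*95)*(-20) = ((3*(1 + 1 + 3) - 46/(-44))*95)*(-20) = ((3*5 - 46*(-1)/44)*95)*(-20) = ((15 - 1*(-23/22))*95)*(-20) = ((15 + 23/22)*95)*(-20) = ((353/22)*95)*(-20) = (33535/22)*(-20) = -335350/11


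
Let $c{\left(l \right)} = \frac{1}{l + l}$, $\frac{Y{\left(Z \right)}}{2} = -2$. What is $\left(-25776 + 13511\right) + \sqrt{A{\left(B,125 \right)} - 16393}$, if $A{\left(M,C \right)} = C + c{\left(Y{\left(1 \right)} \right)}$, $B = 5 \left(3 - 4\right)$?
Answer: $-12265 + \frac{i \sqrt{260290}}{4} \approx -12265.0 + 127.55 i$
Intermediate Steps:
$Y{\left(Z \right)} = -4$ ($Y{\left(Z \right)} = 2 \left(-2\right) = -4$)
$c{\left(l \right)} = \frac{1}{2 l}$
$B = -5$ ($B = 5 \left(-1\right) = -5$)
$A{\left(M,C \right)} = - \frac{1}{8} + C$ ($A{\left(M,C \right)} = C + \frac{1}{2 \left(-4\right)} = C + \frac{1}{2} \left(- \frac{1}{4}\right) = C - \frac{1}{8} = - \frac{1}{8} + C$)
$\left(-25776 + 13511\right) + \sqrt{A{\left(B,125 \right)} - 16393} = \left(-25776 + 13511\right) + \sqrt{\left(- \frac{1}{8} + 125\right) - 16393} = -12265 + \sqrt{\frac{999}{8} - 16393} = -12265 + \sqrt{- \frac{130145}{8}} = -12265 + \frac{i \sqrt{260290}}{4}$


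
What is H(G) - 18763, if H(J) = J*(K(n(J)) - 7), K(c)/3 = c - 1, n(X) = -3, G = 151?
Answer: -21632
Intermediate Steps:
K(c) = -3 + 3*c (K(c) = 3*(c - 1) = 3*(-1 + c) = -3 + 3*c)
H(J) = -19*J (H(J) = J*((-3 + 3*(-3)) - 7) = J*((-3 - 9) - 7) = J*(-12 - 7) = J*(-19) = -19*J)
H(G) - 18763 = -19*151 - 18763 = -2869 - 18763 = -21632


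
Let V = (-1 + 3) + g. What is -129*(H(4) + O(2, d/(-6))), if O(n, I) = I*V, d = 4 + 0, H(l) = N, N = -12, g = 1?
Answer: 1806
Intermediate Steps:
V = 3 (V = (-1 + 3) + 1 = 2 + 1 = 3)
H(l) = -12
d = 4
O(n, I) = 3*I (O(n, I) = I*3 = 3*I)
-129*(H(4) + O(2, d/(-6))) = -129*(-12 + 3*(4/(-6))) = -129*(-12 + 3*(4*(-⅙))) = -129*(-12 + 3*(-⅔)) = -129*(-12 - 2) = -129*(-14) = 1806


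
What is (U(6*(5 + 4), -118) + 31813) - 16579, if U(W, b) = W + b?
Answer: 15170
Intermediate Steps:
(U(6*(5 + 4), -118) + 31813) - 16579 = ((6*(5 + 4) - 118) + 31813) - 16579 = ((6*9 - 118) + 31813) - 16579 = ((54 - 118) + 31813) - 16579 = (-64 + 31813) - 16579 = 31749 - 16579 = 15170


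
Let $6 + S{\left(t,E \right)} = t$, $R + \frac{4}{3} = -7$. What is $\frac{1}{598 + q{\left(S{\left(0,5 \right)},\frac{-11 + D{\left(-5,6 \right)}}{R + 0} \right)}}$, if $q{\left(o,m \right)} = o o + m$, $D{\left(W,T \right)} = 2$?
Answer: $\frac{25}{15877} \approx 0.0015746$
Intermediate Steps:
$R = - \frac{25}{3}$ ($R = - \frac{4}{3} - 7 = - \frac{25}{3} \approx -8.3333$)
$S{\left(t,E \right)} = -6 + t$
$q{\left(o,m \right)} = m + o^{2}$ ($q{\left(o,m \right)} = o^{2} + m = m + o^{2}$)
$\frac{1}{598 + q{\left(S{\left(0,5 \right)},\frac{-11 + D{\left(-5,6 \right)}}{R + 0} \right)}} = \frac{1}{598 + \left(\frac{-11 + 2}{- \frac{25}{3} + 0} + \left(-6 + 0\right)^{2}\right)} = \frac{1}{598 + \left(- \frac{9}{- \frac{25}{3}} + \left(-6\right)^{2}\right)} = \frac{1}{598 + \left(\left(-9\right) \left(- \frac{3}{25}\right) + 36\right)} = \frac{1}{598 + \left(\frac{27}{25} + 36\right)} = \frac{1}{598 + \frac{927}{25}} = \frac{1}{\frac{15877}{25}} = \frac{25}{15877}$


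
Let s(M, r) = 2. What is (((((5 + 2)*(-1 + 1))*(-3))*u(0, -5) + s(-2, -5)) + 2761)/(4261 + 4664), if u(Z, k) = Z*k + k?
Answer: 921/2975 ≈ 0.30958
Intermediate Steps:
u(Z, k) = k + Z*k
(((((5 + 2)*(-1 + 1))*(-3))*u(0, -5) + s(-2, -5)) + 2761)/(4261 + 4664) = (((((5 + 2)*(-1 + 1))*(-3))*(-5*(1 + 0)) + 2) + 2761)/(4261 + 4664) = ((((7*0)*(-3))*(-5*1) + 2) + 2761)/8925 = (((0*(-3))*(-5) + 2) + 2761)*(1/8925) = ((0*(-5) + 2) + 2761)*(1/8925) = ((0 + 2) + 2761)*(1/8925) = (2 + 2761)*(1/8925) = 2763*(1/8925) = 921/2975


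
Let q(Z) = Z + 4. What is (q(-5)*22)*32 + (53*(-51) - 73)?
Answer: -3480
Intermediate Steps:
q(Z) = 4 + Z
(q(-5)*22)*32 + (53*(-51) - 73) = ((4 - 5)*22)*32 + (53*(-51) - 73) = -1*22*32 + (-2703 - 73) = -22*32 - 2776 = -704 - 2776 = -3480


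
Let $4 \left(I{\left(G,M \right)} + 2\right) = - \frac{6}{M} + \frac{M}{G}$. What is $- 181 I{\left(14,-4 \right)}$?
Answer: $\frac{17195}{56} \approx 307.05$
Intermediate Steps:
$I{\left(G,M \right)} = -2 - \frac{3}{2 M} + \frac{M}{4 G}$ ($I{\left(G,M \right)} = -2 + \frac{- \frac{6}{M} + \frac{M}{G}}{4} = -2 - \left(\frac{3}{2 M} - \frac{M}{4 G}\right) = -2 - \frac{3}{2 M} + \frac{M}{4 G}$)
$- 181 I{\left(14,-4 \right)} = - 181 \left(-2 - \frac{3}{2 \left(-4\right)} + \frac{1}{4} \left(-4\right) \frac{1}{14}\right) = - 181 \left(-2 - - \frac{3}{8} + \frac{1}{4} \left(-4\right) \frac{1}{14}\right) = - 181 \left(-2 + \frac{3}{8} - \frac{1}{14}\right) = \left(-181\right) \left(- \frac{95}{56}\right) = \frac{17195}{56}$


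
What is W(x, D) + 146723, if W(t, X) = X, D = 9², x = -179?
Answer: 146804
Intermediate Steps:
D = 81
W(x, D) + 146723 = 81 + 146723 = 146804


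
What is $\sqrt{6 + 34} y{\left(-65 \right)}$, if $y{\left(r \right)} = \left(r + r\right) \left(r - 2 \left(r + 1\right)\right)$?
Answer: $- 16380 \sqrt{10} \approx -51798.0$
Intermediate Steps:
$y{\left(r \right)} = 2 r \left(-2 - r\right)$ ($y{\left(r \right)} = 2 r \left(r - 2 \left(1 + r\right)\right) = 2 r \left(r - \left(2 + 2 r\right)\right) = 2 r \left(-2 - r\right)$)
$\sqrt{6 + 34} y{\left(-65 \right)} = \sqrt{6 + 34} \left(\left(-2\right) \left(-65\right) \left(2 - 65\right)\right) = \sqrt{40} \left(\left(-2\right) \left(-65\right) \left(-63\right)\right) = 2 \sqrt{10} \left(-8190\right) = - 16380 \sqrt{10}$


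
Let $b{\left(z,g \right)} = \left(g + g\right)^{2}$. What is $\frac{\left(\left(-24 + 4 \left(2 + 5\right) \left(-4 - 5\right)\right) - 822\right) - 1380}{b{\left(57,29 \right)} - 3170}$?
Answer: $- \frac{1239}{97} \approx -12.773$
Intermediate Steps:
$b{\left(z,g \right)} = 4 g^{2}$ ($b{\left(z,g \right)} = \left(2 g\right)^{2} = 4 g^{2}$)
$\frac{\left(\left(-24 + 4 \left(2 + 5\right) \left(-4 - 5\right)\right) - 822\right) - 1380}{b{\left(57,29 \right)} - 3170} = \frac{\left(\left(-24 + 4 \left(2 + 5\right) \left(-4 - 5\right)\right) - 822\right) - 1380}{4 \cdot 29^{2} - 3170} = \frac{\left(\left(-24 + 4 \cdot 7 \left(-4 + \left(-5 + 0\right)\right)\right) - 822\right) - 1380}{4 \cdot 841 - 3170} = \frac{\left(\left(-24 + 4 \cdot 7 \left(-4 - 5\right)\right) - 822\right) - 1380}{3364 - 3170} = \frac{\left(\left(-24 + 4 \cdot 7 \left(-9\right)\right) - 822\right) - 1380}{194} = \left(\left(\left(-24 + 4 \left(-63\right)\right) - 822\right) - 1380\right) \frac{1}{194} = \left(\left(\left(-24 - 252\right) - 822\right) - 1380\right) \frac{1}{194} = \left(\left(-276 - 822\right) - 1380\right) \frac{1}{194} = \left(-1098 - 1380\right) \frac{1}{194} = \left(-2478\right) \frac{1}{194} = - \frac{1239}{97}$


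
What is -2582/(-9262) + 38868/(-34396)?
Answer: -33898118/39821969 ≈ -0.85124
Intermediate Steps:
-2582/(-9262) + 38868/(-34396) = -2582*(-1/9262) + 38868*(-1/34396) = 1291/4631 - 9717/8599 = -33898118/39821969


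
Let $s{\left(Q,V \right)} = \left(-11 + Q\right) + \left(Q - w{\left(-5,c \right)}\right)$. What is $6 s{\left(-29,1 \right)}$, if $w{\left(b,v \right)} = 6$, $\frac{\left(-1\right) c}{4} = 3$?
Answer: $-450$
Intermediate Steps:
$c = -12$ ($c = \left(-4\right) 3 = -12$)
$s{\left(Q,V \right)} = -17 + 2 Q$ ($s{\left(Q,V \right)} = \left(-11 + Q\right) + \left(Q - 6\right) = \left(-11 + Q\right) + \left(-6 + Q\right) = -17 + 2 Q$)
$6 s{\left(-29,1 \right)} = 6 \left(-17 + 2 \left(-29\right)\right) = 6 \left(-17 - 58\right) = 6 \left(-75\right) = -450$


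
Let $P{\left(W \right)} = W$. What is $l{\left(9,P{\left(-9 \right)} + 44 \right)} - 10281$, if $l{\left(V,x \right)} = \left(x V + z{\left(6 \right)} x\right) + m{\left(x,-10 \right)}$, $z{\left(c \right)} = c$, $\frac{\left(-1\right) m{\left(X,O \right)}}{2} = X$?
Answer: $-9826$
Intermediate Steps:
$m{\left(X,O \right)} = - 2 X$
$l{\left(V,x \right)} = 4 x + V x$ ($l{\left(V,x \right)} = \left(x V + 6 x\right) - 2 x = \left(V x + 6 x\right) - 2 x = \left(6 x + V x\right) - 2 x = 4 x + V x$)
$l{\left(9,P{\left(-9 \right)} + 44 \right)} - 10281 = \left(-9 + 44\right) \left(4 + 9\right) - 10281 = 35 \cdot 13 - 10281 = 455 - 10281 = -9826$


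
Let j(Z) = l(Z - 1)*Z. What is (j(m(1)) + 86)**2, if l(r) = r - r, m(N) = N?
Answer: 7396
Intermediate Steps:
l(r) = 0
j(Z) = 0 (j(Z) = 0*Z = 0)
(j(m(1)) + 86)**2 = (0 + 86)**2 = 86**2 = 7396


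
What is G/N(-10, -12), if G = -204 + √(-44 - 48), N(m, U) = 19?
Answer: -204/19 + 2*I*√23/19 ≈ -10.737 + 0.50482*I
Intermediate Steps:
G = -204 + 2*I*√23 (G = -204 + √(-92) = -204 + 2*I*√23 ≈ -204.0 + 9.5917*I)
G/N(-10, -12) = (-204 + 2*I*√23)/19 = (-204 + 2*I*√23)*(1/19) = -204/19 + 2*I*√23/19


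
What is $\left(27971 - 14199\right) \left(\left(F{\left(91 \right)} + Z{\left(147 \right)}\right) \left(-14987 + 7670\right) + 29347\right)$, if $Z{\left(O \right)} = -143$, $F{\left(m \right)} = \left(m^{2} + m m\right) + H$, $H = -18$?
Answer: $-1652320076440$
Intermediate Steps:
$F{\left(m \right)} = -18 + 2 m^{2}$ ($F{\left(m \right)} = \left(m^{2} + m m\right) - 18 = \left(m^{2} + m^{2}\right) - 18 = 2 m^{2} - 18 = -18 + 2 m^{2}$)
$\left(27971 - 14199\right) \left(\left(F{\left(91 \right)} + Z{\left(147 \right)}\right) \left(-14987 + 7670\right) + 29347\right) = \left(27971 - 14199\right) \left(\left(\left(-18 + 2 \cdot 91^{2}\right) - 143\right) \left(-14987 + 7670\right) + 29347\right) = 13772 \left(\left(\left(-18 + 2 \cdot 8281\right) - 143\right) \left(-7317\right) + 29347\right) = 13772 \left(\left(\left(-18 + 16562\right) - 143\right) \left(-7317\right) + 29347\right) = 13772 \left(\left(16544 - 143\right) \left(-7317\right) + 29347\right) = 13772 \left(16401 \left(-7317\right) + 29347\right) = 13772 \left(-120006117 + 29347\right) = 13772 \left(-119976770\right) = -1652320076440$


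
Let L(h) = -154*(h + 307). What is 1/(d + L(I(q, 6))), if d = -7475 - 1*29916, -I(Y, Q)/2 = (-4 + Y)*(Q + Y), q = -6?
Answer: -1/84669 ≈ -1.1811e-5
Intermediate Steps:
I(Y, Q) = -2*(-4 + Y)*(Q + Y)
d = -37391 (d = -7475 - 29916 = -37391)
L(h) = -47278 - 154*h (L(h) = -154*(307 + h) = -47278 - 154*h)
1/(d + L(I(q, 6))) = 1/(-37391 + (-47278 - 154*(-2*(-6)² + 8*6 + 8*(-6) - 2*6*(-6)))) = 1/(-37391 + (-47278 - 154*(-2*36 + 48 - 48 + 72))) = 1/(-37391 + (-47278 - 154*(-72 + 48 - 48 + 72))) = 1/(-37391 + (-47278 - 154*0)) = 1/(-37391 + (-47278 + 0)) = 1/(-37391 - 47278) = 1/(-84669) = -1/84669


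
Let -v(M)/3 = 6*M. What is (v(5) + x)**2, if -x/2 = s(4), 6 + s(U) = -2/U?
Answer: 5929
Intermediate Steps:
v(M) = -18*M
s(U) = -6 - 2/U
x = 13 (x = -2*(-6 - 2/4) = -2*(-6 - 2*1/4) = -2*(-6 - 1/2) = -2*(-13/2) = 13)
(v(5) + x)**2 = (-18*5 + 13)**2 = (-90 + 13)**2 = (-77)**2 = 5929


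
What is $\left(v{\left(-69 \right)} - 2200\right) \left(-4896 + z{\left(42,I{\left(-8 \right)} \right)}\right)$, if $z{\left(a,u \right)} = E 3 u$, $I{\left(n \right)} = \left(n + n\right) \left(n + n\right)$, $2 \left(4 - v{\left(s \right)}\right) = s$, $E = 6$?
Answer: $622512$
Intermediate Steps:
$v{\left(s \right)} = 4 - \frac{s}{2}$
$I{\left(n \right)} = 4 n^{2}$ ($I{\left(n \right)} = 2 n 2 n = 4 n^{2}$)
$z{\left(a,u \right)} = 18 u$ ($z{\left(a,u \right)} = 6 \cdot 3 u = 18 u$)
$\left(v{\left(-69 \right)} - 2200\right) \left(-4896 + z{\left(42,I{\left(-8 \right)} \right)}\right) = \left(\left(4 - - \frac{69}{2}\right) - 2200\right) \left(-4896 + 18 \cdot 4 \left(-8\right)^{2}\right) = \left(\left(4 + \frac{69}{2}\right) - 2200\right) \left(-4896 + 18 \cdot 4 \cdot 64\right) = \left(\frac{77}{2} - 2200\right) \left(-4896 + 18 \cdot 256\right) = - \frac{4323 \left(-4896 + 4608\right)}{2} = \left(- \frac{4323}{2}\right) \left(-288\right) = 622512$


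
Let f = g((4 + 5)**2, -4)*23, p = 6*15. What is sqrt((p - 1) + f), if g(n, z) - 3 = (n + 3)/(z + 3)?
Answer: I*sqrt(1774) ≈ 42.119*I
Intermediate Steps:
p = 90
g(n, z) = 3 + (3 + n)/(3 + z) (g(n, z) = 3 + (n + 3)/(z + 3) = 3 + (3 + n)/(3 + z))
f = -1863 (f = ((12 + (4 + 5)**2 + 3*(-4))/(3 - 4))*23 = ((12 + 9**2 - 12)/(-1))*23 = -(12 + 81 - 12)*23 = -1*81*23 = -81*23 = -1863)
sqrt((p - 1) + f) = sqrt((90 - 1) - 1863) = sqrt(89 - 1863) = sqrt(-1774) = I*sqrt(1774)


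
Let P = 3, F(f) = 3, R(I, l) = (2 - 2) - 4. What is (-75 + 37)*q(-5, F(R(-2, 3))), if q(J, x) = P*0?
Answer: 0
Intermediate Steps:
R(I, l) = -4 (R(I, l) = 0 - 4 = -4)
q(J, x) = 0 (q(J, x) = 3*0 = 0)
(-75 + 37)*q(-5, F(R(-2, 3))) = (-75 + 37)*0 = -38*0 = 0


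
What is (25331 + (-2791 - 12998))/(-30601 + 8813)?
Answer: -367/838 ≈ -0.43795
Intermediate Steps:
(25331 + (-2791 - 12998))/(-30601 + 8813) = (25331 - 15789)/(-21788) = 9542*(-1/21788) = -367/838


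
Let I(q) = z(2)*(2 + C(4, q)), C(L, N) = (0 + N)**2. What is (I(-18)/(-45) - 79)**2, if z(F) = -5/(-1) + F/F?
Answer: 3374569/225 ≈ 14998.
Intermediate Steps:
z(F) = 6 (z(F) = -5*(-1) + 1 = 5 + 1 = 6)
C(L, N) = N**2
I(q) = 12 + 6*q**2 (I(q) = 6*(2 + q**2) = 12 + 6*q**2)
(I(-18)/(-45) - 79)**2 = ((12 + 6*(-18)**2)/(-45) - 79)**2 = ((12 + 6*324)*(-1/45) - 79)**2 = ((12 + 1944)*(-1/45) - 79)**2 = (1956*(-1/45) - 79)**2 = (-652/15 - 79)**2 = (-1837/15)**2 = 3374569/225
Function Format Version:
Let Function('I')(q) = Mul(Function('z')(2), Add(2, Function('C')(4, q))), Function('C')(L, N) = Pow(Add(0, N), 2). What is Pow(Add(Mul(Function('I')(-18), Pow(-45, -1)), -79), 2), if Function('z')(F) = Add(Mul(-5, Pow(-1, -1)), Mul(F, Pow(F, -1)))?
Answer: Rational(3374569, 225) ≈ 14998.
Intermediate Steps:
Function('z')(F) = 6 (Function('z')(F) = Add(Mul(-5, -1), 1) = Add(5, 1) = 6)
Function('C')(L, N) = Pow(N, 2)
Function('I')(q) = Add(12, Mul(6, Pow(q, 2))) (Function('I')(q) = Mul(6, Add(2, Pow(q, 2))) = Add(12, Mul(6, Pow(q, 2))))
Pow(Add(Mul(Function('I')(-18), Pow(-45, -1)), -79), 2) = Pow(Add(Mul(Add(12, Mul(6, Pow(-18, 2))), Pow(-45, -1)), -79), 2) = Pow(Add(Mul(Add(12, Mul(6, 324)), Rational(-1, 45)), -79), 2) = Pow(Add(Mul(Add(12, 1944), Rational(-1, 45)), -79), 2) = Pow(Add(Mul(1956, Rational(-1, 45)), -79), 2) = Pow(Add(Rational(-652, 15), -79), 2) = Pow(Rational(-1837, 15), 2) = Rational(3374569, 225)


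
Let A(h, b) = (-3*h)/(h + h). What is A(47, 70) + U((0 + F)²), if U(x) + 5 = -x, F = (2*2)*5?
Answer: -813/2 ≈ -406.50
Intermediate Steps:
F = 20 (F = 4*5 = 20)
A(h, b) = -3/2 (A(h, b) = (-3*h)/((2*h)) = (-3*h)*(1/(2*h)) = -3/2)
U(x) = -5 - x
A(47, 70) + U((0 + F)²) = -3/2 + (-5 - (0 + 20)²) = -3/2 + (-5 - 1*20²) = -3/2 + (-5 - 1*400) = -3/2 + (-5 - 400) = -3/2 - 405 = -813/2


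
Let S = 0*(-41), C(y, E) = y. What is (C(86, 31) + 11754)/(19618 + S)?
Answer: 5920/9809 ≈ 0.60353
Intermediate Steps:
S = 0
(C(86, 31) + 11754)/(19618 + S) = (86 + 11754)/(19618 + 0) = 11840/19618 = 11840*(1/19618) = 5920/9809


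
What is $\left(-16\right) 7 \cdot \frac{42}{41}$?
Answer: $- \frac{4704}{41} \approx -114.73$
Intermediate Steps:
$\left(-16\right) 7 \cdot \frac{42}{41} = - 112 \cdot 42 \cdot \frac{1}{41} = \left(-112\right) \frac{42}{41} = - \frac{4704}{41}$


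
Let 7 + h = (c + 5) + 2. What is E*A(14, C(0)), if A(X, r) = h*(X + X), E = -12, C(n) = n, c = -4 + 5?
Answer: -336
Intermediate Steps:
c = 1
h = 1 (h = -7 + ((1 + 5) + 2) = -7 + (6 + 2) = -7 + 8 = 1)
A(X, r) = 2*X (A(X, r) = 1*(X + X) = 1*(2*X) = 2*X)
E*A(14, C(0)) = -24*14 = -12*28 = -336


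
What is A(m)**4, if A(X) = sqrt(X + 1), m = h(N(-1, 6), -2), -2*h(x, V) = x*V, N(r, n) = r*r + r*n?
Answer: 16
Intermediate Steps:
N(r, n) = r**2 + n*r
h(x, V) = -V*x/2 (h(x, V) = -x*V/2 = -V*x/2)
m = -5 (m = -1/2*(-2)*(-(6 - 1)) = -1/2*(-2)*(-1*5) = -1/2*(-2)*(-5) = -5)
A(X) = sqrt(1 + X)
A(m)**4 = (sqrt(1 - 5))**4 = (sqrt(-4))**4 = (2*I)**4 = 16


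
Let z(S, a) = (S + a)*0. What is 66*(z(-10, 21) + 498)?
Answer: 32868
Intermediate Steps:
z(S, a) = 0
66*(z(-10, 21) + 498) = 66*(0 + 498) = 66*498 = 32868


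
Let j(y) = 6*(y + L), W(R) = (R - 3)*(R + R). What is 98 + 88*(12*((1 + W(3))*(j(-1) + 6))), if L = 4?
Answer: 25442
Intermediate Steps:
W(R) = 2*R*(-3 + R) (W(R) = (-3 + R)*(2*R) = 2*R*(-3 + R))
j(y) = 24 + 6*y (j(y) = 6*(y + 4) = 6*(4 + y) = 24 + 6*y)
98 + 88*(12*((1 + W(3))*(j(-1) + 6))) = 98 + 88*(12*((1 + 2*3*(-3 + 3))*((24 + 6*(-1)) + 6))) = 98 + 88*(12*((1 + 2*3*0)*((24 - 6) + 6))) = 98 + 88*(12*((1 + 0)*(18 + 6))) = 98 + 88*(12*(1*24)) = 98 + 88*(12*24) = 98 + 88*288 = 98 + 25344 = 25442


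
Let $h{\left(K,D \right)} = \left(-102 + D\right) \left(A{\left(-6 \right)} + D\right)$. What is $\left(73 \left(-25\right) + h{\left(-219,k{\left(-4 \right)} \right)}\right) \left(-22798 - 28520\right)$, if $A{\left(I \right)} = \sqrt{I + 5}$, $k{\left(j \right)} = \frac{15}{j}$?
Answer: $\frac{586436445}{8} + \frac{10853757 i}{2} \approx 7.3305 \cdot 10^{7} + 5.4269 \cdot 10^{6} i$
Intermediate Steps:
$A{\left(I \right)} = \sqrt{5 + I}$
$h{\left(K,D \right)} = \left(-102 + D\right) \left(i + D\right)$ ($h{\left(K,D \right)} = \left(-102 + D\right) \left(\sqrt{5 - 6} + D\right) = \left(-102 + D\right) \left(\sqrt{-1} + D\right) = \left(-102 + D\right) \left(i + D\right)$)
$\left(73 \left(-25\right) + h{\left(-219,k{\left(-4 \right)} \right)}\right) \left(-22798 - 28520\right) = \left(73 \left(-25\right) + \left(\left(\frac{15}{-4}\right)^{2} - 102 i + \frac{15}{-4} \left(-102 + i\right)\right)\right) \left(-22798 - 28520\right) = \left(-1825 + \left(\left(15 \left(- \frac{1}{4}\right)\right)^{2} - 102 i + 15 \left(- \frac{1}{4}\right) \left(-102 + i\right)\right)\right) \left(-51318\right) = \left(-1825 - \left(- \frac{225}{16} + 102 i + \frac{15 \left(-102 + i\right)}{4}\right)\right) \left(-51318\right) = \left(-1825 + \left(\frac{225}{16} - 102 i + \left(\frac{765}{2} - \frac{15 i}{4}\right)\right)\right) \left(-51318\right) = \left(-1825 + \left(\frac{6345}{16} - \frac{423 i}{4}\right)\right) \left(-51318\right) = \left(- \frac{22855}{16} - \frac{423 i}{4}\right) \left(-51318\right) = \frac{586436445}{8} + \frac{10853757 i}{2}$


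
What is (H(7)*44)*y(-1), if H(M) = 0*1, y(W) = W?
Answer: 0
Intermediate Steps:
H(M) = 0
(H(7)*44)*y(-1) = (0*44)*(-1) = 0*(-1) = 0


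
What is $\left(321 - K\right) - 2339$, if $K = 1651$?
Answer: $-3669$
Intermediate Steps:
$\left(321 - K\right) - 2339 = \left(321 - 1651\right) - 2339 = -1330 - 2339 = -3669$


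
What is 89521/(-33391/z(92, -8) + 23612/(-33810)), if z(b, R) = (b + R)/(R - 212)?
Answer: 504450835/492791573 ≈ 1.0237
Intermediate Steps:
z(b, R) = (R + b)/(-212 + R)
89521/(-33391/z(92, -8) + 23612/(-33810)) = 89521/(-33391*(-212 - 8)/(-8 + 92) + 23612/(-33810)) = 89521/(-33391/(84/(-220)) + 23612*(-1/33810)) = 89521/(-33391/((-1/220*84)) - 11806/16905) = 89521/(-33391/(-21/55) - 11806/16905) = 89521/(-33391*(-55/21) - 11806/16905) = 89521/(1836505/21 - 11806/16905) = 89521/(492791573/5635) = 89521*(5635/492791573) = 504450835/492791573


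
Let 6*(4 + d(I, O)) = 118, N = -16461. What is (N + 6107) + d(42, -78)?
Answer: -31015/3 ≈ -10338.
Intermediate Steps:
d(I, O) = 47/3 (d(I, O) = -4 + (⅙)*118 = -4 + 59/3 = 47/3)
(N + 6107) + d(42, -78) = (-16461 + 6107) + 47/3 = -10354 + 47/3 = -31015/3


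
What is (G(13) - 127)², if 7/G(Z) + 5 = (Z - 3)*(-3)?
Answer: 404496/25 ≈ 16180.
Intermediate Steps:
G(Z) = 7/(4 - 3*Z) (G(Z) = 7/(-5 + (Z - 3)*(-3)) = 7/(-5 + (-3 + Z)*(-3)) = 7/(-5 + (9 - 3*Z)) = 7/(4 - 3*Z))
(G(13) - 127)² = (-7/(-4 + 3*13) - 127)² = (-7/(-4 + 39) - 127)² = (-7/35 - 127)² = (-7*1/35 - 127)² = (-⅕ - 127)² = (-636/5)² = 404496/25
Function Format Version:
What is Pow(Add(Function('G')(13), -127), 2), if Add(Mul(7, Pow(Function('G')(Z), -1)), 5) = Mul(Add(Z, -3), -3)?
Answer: Rational(404496, 25) ≈ 16180.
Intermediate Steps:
Function('G')(Z) = Mul(7, Pow(Add(4, Mul(-3, Z)), -1)) (Function('G')(Z) = Mul(7, Pow(Add(-5, Mul(Add(Z, -3), -3)), -1)) = Mul(7, Pow(Add(-5, Mul(Add(-3, Z), -3)), -1)) = Mul(7, Pow(Add(-5, Add(9, Mul(-3, Z))), -1)) = Mul(7, Pow(Add(4, Mul(-3, Z)), -1)))
Pow(Add(Function('G')(13), -127), 2) = Pow(Add(Mul(-7, Pow(Add(-4, Mul(3, 13)), -1)), -127), 2) = Pow(Add(Mul(-7, Pow(Add(-4, 39), -1)), -127), 2) = Pow(Add(Mul(-7, Pow(35, -1)), -127), 2) = Pow(Add(Mul(-7, Rational(1, 35)), -127), 2) = Pow(Add(Rational(-1, 5), -127), 2) = Pow(Rational(-636, 5), 2) = Rational(404496, 25)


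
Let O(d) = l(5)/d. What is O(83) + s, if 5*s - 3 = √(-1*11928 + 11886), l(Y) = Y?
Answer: 274/415 + I*√42/5 ≈ 0.66024 + 1.2961*I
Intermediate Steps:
O(d) = 5/d
s = ⅗ + I*√42/5 (s = ⅗ + √(-1*11928 + 11886)/5 = ⅗ + √(-11928 + 11886)/5 = ⅗ + √(-42)/5 = ⅗ + (I*√42)/5 = ⅗ + I*√42/5 ≈ 0.6 + 1.2961*I)
O(83) + s = 5/83 + (⅗ + I*√42/5) = 274/415 + I*√42/5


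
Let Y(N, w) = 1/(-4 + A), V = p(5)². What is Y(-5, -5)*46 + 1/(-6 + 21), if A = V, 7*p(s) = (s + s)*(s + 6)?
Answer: 7619/29760 ≈ 0.25601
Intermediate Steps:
p(s) = 2*s*(6 + s)/7 (p(s) = ((s + s)*(s + 6))/7 = ((2*s)*(6 + s))/7 = (2*s*(6 + s))/7 = 2*s*(6 + s)/7)
V = 12100/49 (V = ((2/7)*5*(6 + 5))² = ((2/7)*5*11)² = (110/7)² = 12100/49 ≈ 246.94)
A = 12100/49 ≈ 246.94
Y(N, w) = 49/11904 (Y(N, w) = 1/(-4 + 12100/49) = 1/(11904/49) = 49/11904)
Y(-5, -5)*46 + 1/(-6 + 21) = (49/11904)*46 + 1/(-6 + 21) = 1127/5952 + 1/15 = 7619/29760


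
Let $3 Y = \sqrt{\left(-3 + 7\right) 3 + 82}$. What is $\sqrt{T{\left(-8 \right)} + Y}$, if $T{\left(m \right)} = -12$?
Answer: $\frac{\sqrt{-108 + 3 \sqrt{94}}}{3} \approx 2.9611 i$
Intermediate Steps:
$Y = \frac{\sqrt{94}}{3}$ ($Y = \frac{\sqrt{\left(-3 + 7\right) 3 + 82}}{3} = \frac{\sqrt{4 \cdot 3 + 82}}{3} = \frac{\sqrt{12 + 82}}{3} = \frac{\sqrt{94}}{3} \approx 3.2318$)
$\sqrt{T{\left(-8 \right)} + Y} = \sqrt{-12 + \frac{\sqrt{94}}{3}}$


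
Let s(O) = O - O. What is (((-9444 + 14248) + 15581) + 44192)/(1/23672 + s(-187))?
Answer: 1528666744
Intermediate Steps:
s(O) = 0
(((-9444 + 14248) + 15581) + 44192)/(1/23672 + s(-187)) = (((-9444 + 14248) + 15581) + 44192)/(1/23672 + 0) = ((4804 + 15581) + 44192)/(1/23672 + 0) = (20385 + 44192)/(1/23672) = 64577*23672 = 1528666744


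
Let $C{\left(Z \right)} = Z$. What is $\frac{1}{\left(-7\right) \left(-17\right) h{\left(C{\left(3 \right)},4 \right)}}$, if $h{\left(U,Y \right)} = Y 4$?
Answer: $\frac{1}{1904} \approx 0.00052521$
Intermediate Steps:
$h{\left(U,Y \right)} = 4 Y$
$\frac{1}{\left(-7\right) \left(-17\right) h{\left(C{\left(3 \right)},4 \right)}} = \frac{1}{\left(-7\right) \left(-17\right) 4 \cdot 4} = \frac{1}{119 \cdot 16} = \frac{1}{1904}$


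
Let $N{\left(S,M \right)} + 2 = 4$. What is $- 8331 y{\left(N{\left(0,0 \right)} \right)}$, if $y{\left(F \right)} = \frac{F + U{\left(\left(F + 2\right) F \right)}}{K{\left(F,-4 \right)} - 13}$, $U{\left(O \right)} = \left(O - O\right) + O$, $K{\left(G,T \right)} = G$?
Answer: $\frac{83310}{11} \approx 7573.6$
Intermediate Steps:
$N{\left(S,M \right)} = 2$ ($N{\left(S,M \right)} = -2 + 4 = 2$)
$U{\left(O \right)} = O$ ($U{\left(O \right)} = 0 + O = O$)
$y{\left(F \right)} = \frac{F + F \left(2 + F\right)}{-13 + F}$ ($y{\left(F \right)} = \frac{F + \left(F + 2\right) F}{F - 13} = \frac{F + \left(2 + F\right) F}{-13 + F} = \frac{F + F \left(2 + F\right)}{-13 + F}$)
$- 8331 y{\left(N{\left(0,0 \right)} \right)} = - 8331 \frac{2 \left(3 + 2\right)}{-13 + 2} = - 8331 \cdot 2 \frac{1}{-11} \cdot 5 = - 8331 \cdot 2 \left(- \frac{1}{11}\right) 5 = \left(-8331\right) \left(- \frac{10}{11}\right) = \frac{83310}{11}$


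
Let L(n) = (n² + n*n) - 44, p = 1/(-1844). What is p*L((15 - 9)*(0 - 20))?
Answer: -7189/461 ≈ -15.594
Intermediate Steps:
p = -1/1844 ≈ -0.00054230
L(n) = -44 + 2*n² (L(n) = (n² + n²) - 44 = 2*n² - 44 = -44 + 2*n²)
p*L((15 - 9)*(0 - 20)) = -(-44 + 2*((15 - 9)*(0 - 20))²)/1844 = -(-44 + 2*(6*(-20))²)/1844 = -(-44 + 2*(-120)²)/1844 = -(-44 + 2*14400)/1844 = -(-44 + 28800)/1844 = -1/1844*28756 = -7189/461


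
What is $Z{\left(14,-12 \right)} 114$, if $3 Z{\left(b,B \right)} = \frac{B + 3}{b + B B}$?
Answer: $- \frac{171}{79} \approx -2.1646$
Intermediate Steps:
$Z{\left(b,B \right)} = \frac{3 + B}{3 \left(b + B^{2}\right)}$ ($Z{\left(b,B \right)} = \frac{\left(B + 3\right) \frac{1}{b + B B}}{3} = \frac{\left(3 + B\right) \frac{1}{b + B^{2}}}{3} = \frac{\frac{1}{b + B^{2}} \left(3 + B\right)}{3} = \frac{3 + B}{3 \left(b + B^{2}\right)}$)
$Z{\left(14,-12 \right)} 114 = \frac{1 + \frac{1}{3} \left(-12\right)}{14 + \left(-12\right)^{2}} \cdot 114 = \frac{1 - 4}{14 + 144} \cdot 114 = \frac{1}{158} \left(-3\right) 114 = \left(- \frac{3}{158}\right) 114 = - \frac{171}{79}$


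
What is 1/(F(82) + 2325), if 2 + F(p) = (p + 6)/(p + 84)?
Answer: 83/192853 ≈ 0.00043038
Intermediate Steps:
F(p) = -2 + (6 + p)/(84 + p) (F(p) = -2 + (p + 6)/(p + 84) = -2 + (6 + p)/(84 + p))
1/(F(82) + 2325) = 1/((-162 - 1*82)/(84 + 82) + 2325) = 1/((-162 - 82)/166 + 2325) = 1/((1/166)*(-244) + 2325) = 1/(-122/83 + 2325) = 1/(192853/83) = 83/192853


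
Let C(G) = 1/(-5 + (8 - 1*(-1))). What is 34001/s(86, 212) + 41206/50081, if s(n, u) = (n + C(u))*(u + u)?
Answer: 3209707501/1831462170 ≈ 1.7525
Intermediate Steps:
C(G) = ¼ (C(G) = 1/(-5 + (8 + 1)) = 1/(-5 + 9) = 1/4 = ¼)
s(n, u) = 2*u*(¼ + n) (s(n, u) = (n + ¼)*(u + u) = (¼ + n)*(2*u) = 2*u*(¼ + n))
34001/s(86, 212) + 41206/50081 = 34001/(((½)*212*(1 + 4*86))) + 41206/50081 = 34001/(((½)*212*(1 + 344))) + 41206*(1/50081) = 34001/(((½)*212*345)) + 41206/50081 = 34001/36570 + 41206/50081 = 3209707501/1831462170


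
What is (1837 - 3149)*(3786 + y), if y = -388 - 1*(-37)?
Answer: -4506720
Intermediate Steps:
y = -351 (y = -388 + 37 = -351)
(1837 - 3149)*(3786 + y) = (1837 - 3149)*(3786 - 351) = -1312*3435 = -4506720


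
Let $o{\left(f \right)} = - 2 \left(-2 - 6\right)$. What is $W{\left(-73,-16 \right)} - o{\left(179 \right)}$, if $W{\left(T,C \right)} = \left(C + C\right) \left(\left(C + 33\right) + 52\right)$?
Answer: $-2224$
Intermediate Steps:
$W{\left(T,C \right)} = 2 C \left(85 + C\right)$ ($W{\left(T,C \right)} = 2 C \left(\left(33 + C\right) + 52\right) = 2 C \left(85 + C\right)$)
$o{\left(f \right)} = 16$ ($o{\left(f \right)} = \left(-2\right) \left(-8\right) = 16$)
$W{\left(-73,-16 \right)} - o{\left(179 \right)} = 2 \left(-16\right) \left(85 - 16\right) - 16 = 2 \left(-16\right) 69 - 16 = -2208 - 16 = -2224$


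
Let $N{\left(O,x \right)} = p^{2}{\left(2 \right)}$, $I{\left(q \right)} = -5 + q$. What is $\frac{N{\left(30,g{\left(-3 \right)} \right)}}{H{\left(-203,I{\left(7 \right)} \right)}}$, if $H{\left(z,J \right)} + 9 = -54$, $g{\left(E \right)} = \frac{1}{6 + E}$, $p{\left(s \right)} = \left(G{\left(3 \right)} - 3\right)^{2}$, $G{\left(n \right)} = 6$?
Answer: $- \frac{9}{7} \approx -1.2857$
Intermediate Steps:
$p{\left(s \right)} = 9$ ($p{\left(s \right)} = \left(6 - 3\right)^{2} = 3^{2} = 9$)
$H{\left(z,J \right)} = -63$ ($H{\left(z,J \right)} = -9 - 54 = -63$)
$N{\left(O,x \right)} = 81$ ($N{\left(O,x \right)} = 9^{2} = 81$)
$\frac{N{\left(30,g{\left(-3 \right)} \right)}}{H{\left(-203,I{\left(7 \right)} \right)}} = \frac{81}{-63} = 81 \left(- \frac{1}{63}\right) = - \frac{9}{7}$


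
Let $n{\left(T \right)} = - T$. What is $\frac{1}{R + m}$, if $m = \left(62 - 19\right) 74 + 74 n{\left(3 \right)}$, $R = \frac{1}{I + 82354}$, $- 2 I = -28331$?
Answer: $\frac{193039}{571395442} \approx 0.00033784$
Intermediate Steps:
$I = \frac{28331}{2}$ ($I = \left(- \frac{1}{2}\right) \left(-28331\right) = \frac{28331}{2} \approx 14166.0$)
$R = \frac{2}{193039}$ ($R = \frac{1}{\frac{28331}{2} + 82354} = \frac{1}{\frac{193039}{2}} = \frac{2}{193039} \approx 1.0361 \cdot 10^{-5}$)
$m = 2960$ ($m = \left(62 - 19\right) 74 + 74 \left(\left(-1\right) 3\right) = 43 \cdot 74 + 74 \left(-3\right) = 3182 - 222 = 2960$)
$\frac{1}{R + m} = \frac{1}{\frac{2}{193039} + 2960} = \frac{1}{\frac{571395442}{193039}} = \frac{193039}{571395442}$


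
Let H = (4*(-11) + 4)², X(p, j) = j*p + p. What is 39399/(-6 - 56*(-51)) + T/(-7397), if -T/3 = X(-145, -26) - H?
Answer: 102916051/7027150 ≈ 14.645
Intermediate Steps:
X(p, j) = p + j*p
H = 1600 (H = (-44 + 4)² = (-40)² = 1600)
T = -6075 (T = -3*(-145*(1 - 26) - 1*1600) = -3*(-145*(-25) - 1600) = -3*(3625 - 1600) = -3*2025 = -6075)
39399/(-6 - 56*(-51)) + T/(-7397) = 39399/(-6 - 56*(-51)) - 6075/(-7397) = 39399/(-6 + 2856) - 6075*(-1/7397) = 39399/2850 + 6075/7397 = 39399*(1/2850) + 6075/7397 = 13133/950 + 6075/7397 = 102916051/7027150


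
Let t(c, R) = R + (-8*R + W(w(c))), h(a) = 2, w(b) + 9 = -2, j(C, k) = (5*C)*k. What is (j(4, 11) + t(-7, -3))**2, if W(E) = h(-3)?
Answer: 59049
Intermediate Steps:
j(C, k) = 5*C*k
w(b) = -11 (w(b) = -9 - 2 = -11)
W(E) = 2
t(c, R) = 2 - 7*R (t(c, R) = R + (-8*R + 2) = R + (2 - 8*R) = 2 - 7*R)
(j(4, 11) + t(-7, -3))**2 = (5*4*11 + (2 - 7*(-3)))**2 = (220 + (2 + 21))**2 = (220 + 23)**2 = 243**2 = 59049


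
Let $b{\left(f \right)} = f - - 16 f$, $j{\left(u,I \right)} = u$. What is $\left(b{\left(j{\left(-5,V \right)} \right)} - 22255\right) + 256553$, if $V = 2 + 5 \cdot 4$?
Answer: $234213$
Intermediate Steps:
$V = 22$ ($V = 2 + 20 = 22$)
$b{\left(f \right)} = 17 f$ ($b{\left(f \right)} = f + 16 f = 17 f$)
$\left(b{\left(j{\left(-5,V \right)} \right)} - 22255\right) + 256553 = \left(17 \left(-5\right) - 22255\right) + 256553 = \left(-85 - 22255\right) + 256553 = -22340 + 256553 = 234213$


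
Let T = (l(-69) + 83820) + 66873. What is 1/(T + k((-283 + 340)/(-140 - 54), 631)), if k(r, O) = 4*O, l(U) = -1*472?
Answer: 1/152745 ≈ 6.5469e-6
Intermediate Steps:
l(U) = -472
T = 150221 (T = (-472 + 83820) + 66873 = 83348 + 66873 = 150221)
1/(T + k((-283 + 340)/(-140 - 54), 631)) = 1/(150221 + 4*631) = 1/(150221 + 2524) = 1/152745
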